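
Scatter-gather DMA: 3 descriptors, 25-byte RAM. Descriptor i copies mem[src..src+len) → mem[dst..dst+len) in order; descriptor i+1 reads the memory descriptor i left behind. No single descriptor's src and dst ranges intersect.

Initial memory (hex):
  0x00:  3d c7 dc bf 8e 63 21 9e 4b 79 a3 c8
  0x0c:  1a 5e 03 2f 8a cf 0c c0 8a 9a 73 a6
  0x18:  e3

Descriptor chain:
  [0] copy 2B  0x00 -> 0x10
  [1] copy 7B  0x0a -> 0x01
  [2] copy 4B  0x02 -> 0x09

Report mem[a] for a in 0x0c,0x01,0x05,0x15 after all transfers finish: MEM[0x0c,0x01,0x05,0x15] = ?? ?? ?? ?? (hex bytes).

[0] 0x00->0x10 len=2 : 3d c7
[1] 0x0a->0x01 len=7 : a3 c8 1a 5e 03 2f 3d
[2] 0x02->0x09 len=4 : c8 1a 5e 03
query mem[0x0c]=0x03, mem[0x01]=0xa3, mem[0x05]=0x03, mem[0x15]=0x9a

MEM[0x0c,0x01,0x05,0x15] = 03 a3 03 9a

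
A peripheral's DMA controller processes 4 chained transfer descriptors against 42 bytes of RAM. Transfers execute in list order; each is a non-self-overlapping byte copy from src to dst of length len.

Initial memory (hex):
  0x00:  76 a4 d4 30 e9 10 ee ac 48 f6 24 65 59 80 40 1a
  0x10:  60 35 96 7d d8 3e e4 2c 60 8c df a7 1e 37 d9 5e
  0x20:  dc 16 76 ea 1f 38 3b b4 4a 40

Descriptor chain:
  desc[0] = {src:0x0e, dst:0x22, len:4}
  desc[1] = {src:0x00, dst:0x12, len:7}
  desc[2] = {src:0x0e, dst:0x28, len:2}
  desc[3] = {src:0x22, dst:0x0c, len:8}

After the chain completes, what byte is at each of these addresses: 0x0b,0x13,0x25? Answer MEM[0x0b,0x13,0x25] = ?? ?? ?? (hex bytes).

#0 dst[0x22+4] := {0x40,0x1a,0x60,0x35}
#1 dst[0x12+7] := {0x76,0xa4,0xd4,0x30,0xe9,0x10,0xee}
#2 dst[0x28+2] := {0x40,0x1a}
#3 dst[0x0c+8] := {0x40,0x1a,0x60,0x35,0x3b,0xb4,0x40,0x1a}
query mem[0x0b]=0x65, mem[0x13]=0x1a, mem[0x25]=0x35

MEM[0x0b,0x13,0x25] = 65 1a 35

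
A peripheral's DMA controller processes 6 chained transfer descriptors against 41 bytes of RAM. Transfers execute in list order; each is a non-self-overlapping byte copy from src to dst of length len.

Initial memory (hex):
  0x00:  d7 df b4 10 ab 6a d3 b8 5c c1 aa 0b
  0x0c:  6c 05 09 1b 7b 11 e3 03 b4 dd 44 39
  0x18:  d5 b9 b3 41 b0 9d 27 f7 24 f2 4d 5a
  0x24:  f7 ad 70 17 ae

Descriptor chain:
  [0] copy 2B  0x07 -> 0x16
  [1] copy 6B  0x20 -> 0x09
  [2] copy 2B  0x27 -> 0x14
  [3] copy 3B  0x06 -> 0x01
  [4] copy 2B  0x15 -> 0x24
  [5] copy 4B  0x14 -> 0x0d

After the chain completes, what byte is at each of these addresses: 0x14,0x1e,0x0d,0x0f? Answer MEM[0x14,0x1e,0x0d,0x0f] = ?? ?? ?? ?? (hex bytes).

MEM[0x14,0x1e,0x0d,0x0f] = 17 27 17 b8

#0 dst[0x16+2] := {0xb8,0x5c}
#1 dst[0x09+6] := {0x24,0xf2,0x4d,0x5a,0xf7,0xad}
#2 dst[0x14+2] := {0x17,0xae}
#3 dst[0x01+3] := {0xd3,0xb8,0x5c}
#4 dst[0x24+2] := {0xae,0xb8}
#5 dst[0x0d+4] := {0x17,0xae,0xb8,0x5c}
query mem[0x14]=0x17, mem[0x1e]=0x27, mem[0x0d]=0x17, mem[0x0f]=0xb8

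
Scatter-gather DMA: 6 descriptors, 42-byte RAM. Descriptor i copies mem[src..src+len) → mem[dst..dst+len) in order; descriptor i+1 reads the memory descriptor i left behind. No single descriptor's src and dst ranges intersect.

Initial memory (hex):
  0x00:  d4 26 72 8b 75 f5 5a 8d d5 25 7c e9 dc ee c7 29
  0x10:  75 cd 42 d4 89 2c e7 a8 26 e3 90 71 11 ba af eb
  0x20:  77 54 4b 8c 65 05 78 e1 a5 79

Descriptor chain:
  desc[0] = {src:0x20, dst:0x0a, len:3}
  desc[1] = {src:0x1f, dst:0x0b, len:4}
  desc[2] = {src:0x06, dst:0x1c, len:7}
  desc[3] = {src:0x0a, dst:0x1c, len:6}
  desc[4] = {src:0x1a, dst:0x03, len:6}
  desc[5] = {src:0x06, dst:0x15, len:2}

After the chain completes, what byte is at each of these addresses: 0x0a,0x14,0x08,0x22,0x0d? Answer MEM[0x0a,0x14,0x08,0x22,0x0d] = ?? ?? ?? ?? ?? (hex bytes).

MEM[0x0a,0x14,0x08,0x22,0x0d] = 77 89 54 77 54

#0 dst[0x0a+3] := {0x77,0x54,0x4b}
#1 dst[0x0b+4] := {0xeb,0x77,0x54,0x4b}
#2 dst[0x1c+7] := {0x5a,0x8d,0xd5,0x25,0x77,0xeb,0x77}
#3 dst[0x1c+6] := {0x77,0xeb,0x77,0x54,0x4b,0x29}
#4 dst[0x03+6] := {0x90,0x71,0x77,0xeb,0x77,0x54}
#5 dst[0x15+2] := {0xeb,0x77}
query mem[0x0a]=0x77, mem[0x14]=0x89, mem[0x08]=0x54, mem[0x22]=0x77, mem[0x0d]=0x54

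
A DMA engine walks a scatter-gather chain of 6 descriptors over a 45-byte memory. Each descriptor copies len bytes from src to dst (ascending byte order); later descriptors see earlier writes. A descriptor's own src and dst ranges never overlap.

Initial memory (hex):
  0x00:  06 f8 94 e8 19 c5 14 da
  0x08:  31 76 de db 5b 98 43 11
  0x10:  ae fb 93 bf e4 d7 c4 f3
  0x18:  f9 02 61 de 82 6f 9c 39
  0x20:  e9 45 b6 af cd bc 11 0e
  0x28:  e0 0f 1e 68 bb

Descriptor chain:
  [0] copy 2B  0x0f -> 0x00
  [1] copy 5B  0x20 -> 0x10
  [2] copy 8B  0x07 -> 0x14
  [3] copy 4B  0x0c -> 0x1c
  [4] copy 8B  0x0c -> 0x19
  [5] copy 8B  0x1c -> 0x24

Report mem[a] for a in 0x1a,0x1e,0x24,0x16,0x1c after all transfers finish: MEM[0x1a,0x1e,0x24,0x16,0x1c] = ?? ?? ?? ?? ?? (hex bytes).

#0 dst[0x00+2] := {0x11,0xae}
#1 dst[0x10+5] := {0xe9,0x45,0xb6,0xaf,0xcd}
#2 dst[0x14+8] := {0xda,0x31,0x76,0xde,0xdb,0x5b,0x98,0x43}
#3 dst[0x1c+4] := {0x5b,0x98,0x43,0x11}
#4 dst[0x19+8] := {0x5b,0x98,0x43,0x11,0xe9,0x45,0xb6,0xaf}
#5 dst[0x24+8] := {0x11,0xe9,0x45,0xb6,0xaf,0x45,0xb6,0xaf}
query mem[0x1a]=0x98, mem[0x1e]=0x45, mem[0x24]=0x11, mem[0x16]=0x76, mem[0x1c]=0x11

MEM[0x1a,0x1e,0x24,0x16,0x1c] = 98 45 11 76 11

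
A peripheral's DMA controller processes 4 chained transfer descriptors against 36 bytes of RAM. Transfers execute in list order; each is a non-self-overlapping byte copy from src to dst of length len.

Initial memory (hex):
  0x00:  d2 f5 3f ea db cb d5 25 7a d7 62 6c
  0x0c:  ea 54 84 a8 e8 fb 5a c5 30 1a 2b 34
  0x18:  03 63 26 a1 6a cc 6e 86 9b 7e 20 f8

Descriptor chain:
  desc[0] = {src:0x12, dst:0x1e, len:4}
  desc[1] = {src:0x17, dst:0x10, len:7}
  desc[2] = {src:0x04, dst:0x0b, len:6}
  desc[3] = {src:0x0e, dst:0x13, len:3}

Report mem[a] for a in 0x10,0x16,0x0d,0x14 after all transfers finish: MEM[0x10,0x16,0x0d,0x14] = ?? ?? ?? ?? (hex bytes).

MEM[0x10,0x16,0x0d,0x14] = d7 cc d5 7a

D0: mem[0x1e..0x21] <- [5a c5 30 1a]
D1: mem[0x10..0x16] <- [34 03 63 26 a1 6a cc]
D2: mem[0x0b..0x10] <- [db cb d5 25 7a d7]
D3: mem[0x13..0x15] <- [25 7a d7]
query mem[0x10]=0xd7, mem[0x16]=0xcc, mem[0x0d]=0xd5, mem[0x14]=0x7a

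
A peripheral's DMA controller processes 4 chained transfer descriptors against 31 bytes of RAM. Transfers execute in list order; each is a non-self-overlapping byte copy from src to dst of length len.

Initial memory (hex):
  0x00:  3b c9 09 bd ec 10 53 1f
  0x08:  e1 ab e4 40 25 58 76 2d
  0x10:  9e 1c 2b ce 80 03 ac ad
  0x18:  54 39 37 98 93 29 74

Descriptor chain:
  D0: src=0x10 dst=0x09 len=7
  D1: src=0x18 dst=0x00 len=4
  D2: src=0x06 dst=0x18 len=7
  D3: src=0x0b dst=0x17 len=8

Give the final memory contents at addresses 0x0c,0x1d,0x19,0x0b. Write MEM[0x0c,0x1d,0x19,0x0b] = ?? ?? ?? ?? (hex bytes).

MEM[0x0c,0x1d,0x19,0x0b] = ce 1c 80 2b

D0: mem[0x09..0x0f] <- [9e 1c 2b ce 80 03 ac]
D1: mem[0x00..0x03] <- [54 39 37 98]
D2: mem[0x18..0x1e] <- [53 1f e1 9e 1c 2b ce]
D3: mem[0x17..0x1e] <- [2b ce 80 03 ac 9e 1c 2b]
query mem[0x0c]=0xce, mem[0x1d]=0x1c, mem[0x19]=0x80, mem[0x0b]=0x2b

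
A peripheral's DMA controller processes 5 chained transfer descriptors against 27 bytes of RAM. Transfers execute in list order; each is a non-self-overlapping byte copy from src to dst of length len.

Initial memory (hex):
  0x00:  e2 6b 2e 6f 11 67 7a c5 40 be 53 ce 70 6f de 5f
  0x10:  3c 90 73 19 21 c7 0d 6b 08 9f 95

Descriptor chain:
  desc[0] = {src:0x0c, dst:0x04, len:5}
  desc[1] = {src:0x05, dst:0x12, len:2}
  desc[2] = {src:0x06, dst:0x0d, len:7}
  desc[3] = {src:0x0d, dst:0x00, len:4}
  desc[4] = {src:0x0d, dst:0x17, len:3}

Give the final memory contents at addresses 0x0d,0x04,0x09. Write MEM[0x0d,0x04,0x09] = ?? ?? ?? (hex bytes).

MEM[0x0d,0x04,0x09] = de 70 be

  after D0: wrote 5B at 0x04 = 706fde5f3c
  after D1: wrote 2B at 0x12 = 6fde
  after D2: wrote 7B at 0x0d = de5f3cbe53ce70
  after D3: wrote 4B at 0x00 = de5f3cbe
  after D4: wrote 3B at 0x17 = de5f3c
query mem[0x0d]=0xde, mem[0x04]=0x70, mem[0x09]=0xbe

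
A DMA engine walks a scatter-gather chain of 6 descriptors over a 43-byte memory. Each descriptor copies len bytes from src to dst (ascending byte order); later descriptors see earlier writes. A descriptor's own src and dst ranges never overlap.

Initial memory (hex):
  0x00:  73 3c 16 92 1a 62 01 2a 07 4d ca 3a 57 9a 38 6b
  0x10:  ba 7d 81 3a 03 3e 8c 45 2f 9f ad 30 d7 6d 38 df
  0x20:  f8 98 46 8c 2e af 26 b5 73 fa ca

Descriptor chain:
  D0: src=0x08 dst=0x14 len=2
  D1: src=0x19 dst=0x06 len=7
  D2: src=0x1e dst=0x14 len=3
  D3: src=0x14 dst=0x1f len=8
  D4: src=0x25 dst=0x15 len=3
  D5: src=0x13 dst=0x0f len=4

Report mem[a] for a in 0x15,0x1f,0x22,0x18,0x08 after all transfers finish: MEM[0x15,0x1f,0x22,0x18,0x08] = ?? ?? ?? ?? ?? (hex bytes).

[0] 0x08->0x14 len=2 : 07 4d
[1] 0x19->0x06 len=7 : 9f ad 30 d7 6d 38 df
[2] 0x1e->0x14 len=3 : 38 df f8
[3] 0x14->0x1f len=8 : 38 df f8 45 2f 9f ad 30
[4] 0x25->0x15 len=3 : ad 30 b5
[5] 0x13->0x0f len=4 : 3a 38 ad 30
query mem[0x15]=0xad, mem[0x1f]=0x38, mem[0x22]=0x45, mem[0x18]=0x2f, mem[0x08]=0x30

MEM[0x15,0x1f,0x22,0x18,0x08] = ad 38 45 2f 30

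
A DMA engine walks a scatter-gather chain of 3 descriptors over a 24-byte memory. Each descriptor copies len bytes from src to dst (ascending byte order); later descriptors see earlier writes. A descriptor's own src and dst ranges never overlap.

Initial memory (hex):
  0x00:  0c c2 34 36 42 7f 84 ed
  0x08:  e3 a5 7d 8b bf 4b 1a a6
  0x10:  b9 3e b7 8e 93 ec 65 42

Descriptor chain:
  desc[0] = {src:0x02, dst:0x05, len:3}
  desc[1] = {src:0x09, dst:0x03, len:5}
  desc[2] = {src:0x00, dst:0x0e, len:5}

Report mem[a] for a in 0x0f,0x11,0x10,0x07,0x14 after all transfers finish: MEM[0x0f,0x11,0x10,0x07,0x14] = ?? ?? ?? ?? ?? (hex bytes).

MEM[0x0f,0x11,0x10,0x07,0x14] = c2 a5 34 4b 93

[0] 0x02->0x05 len=3 : 34 36 42
[1] 0x09->0x03 len=5 : a5 7d 8b bf 4b
[2] 0x00->0x0e len=5 : 0c c2 34 a5 7d
query mem[0x0f]=0xc2, mem[0x11]=0xa5, mem[0x10]=0x34, mem[0x07]=0x4b, mem[0x14]=0x93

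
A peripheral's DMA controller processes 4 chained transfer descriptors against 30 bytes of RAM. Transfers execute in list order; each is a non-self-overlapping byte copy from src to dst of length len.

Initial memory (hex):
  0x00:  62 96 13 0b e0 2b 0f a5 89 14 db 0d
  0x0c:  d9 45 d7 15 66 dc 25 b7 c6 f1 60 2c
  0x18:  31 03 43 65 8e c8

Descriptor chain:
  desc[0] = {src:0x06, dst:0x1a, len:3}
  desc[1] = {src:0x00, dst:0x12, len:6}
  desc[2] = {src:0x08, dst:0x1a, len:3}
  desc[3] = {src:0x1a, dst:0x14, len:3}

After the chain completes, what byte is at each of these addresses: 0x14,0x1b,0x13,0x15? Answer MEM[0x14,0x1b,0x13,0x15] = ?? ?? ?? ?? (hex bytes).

MEM[0x14,0x1b,0x13,0x15] = 89 14 96 14

D0: mem[0x1a..0x1c] <- [0f a5 89]
D1: mem[0x12..0x17] <- [62 96 13 0b e0 2b]
D2: mem[0x1a..0x1c] <- [89 14 db]
D3: mem[0x14..0x16] <- [89 14 db]
query mem[0x14]=0x89, mem[0x1b]=0x14, mem[0x13]=0x96, mem[0x15]=0x14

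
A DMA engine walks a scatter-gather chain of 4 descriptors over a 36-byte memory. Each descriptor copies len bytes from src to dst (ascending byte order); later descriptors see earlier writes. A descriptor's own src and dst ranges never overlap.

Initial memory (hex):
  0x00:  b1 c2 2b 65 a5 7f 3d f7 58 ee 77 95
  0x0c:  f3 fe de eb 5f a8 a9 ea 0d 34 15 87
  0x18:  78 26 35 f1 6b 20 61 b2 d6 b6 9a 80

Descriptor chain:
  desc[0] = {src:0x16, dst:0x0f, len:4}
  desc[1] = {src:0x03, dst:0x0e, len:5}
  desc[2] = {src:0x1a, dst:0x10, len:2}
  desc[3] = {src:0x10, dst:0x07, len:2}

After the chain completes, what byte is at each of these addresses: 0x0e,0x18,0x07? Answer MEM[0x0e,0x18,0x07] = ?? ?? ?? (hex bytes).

MEM[0x0e,0x18,0x07] = 65 78 35

D0: mem[0x0f..0x12] <- [15 87 78 26]
D1: mem[0x0e..0x12] <- [65 a5 7f 3d f7]
D2: mem[0x10..0x11] <- [35 f1]
D3: mem[0x07..0x08] <- [35 f1]
query mem[0x0e]=0x65, mem[0x18]=0x78, mem[0x07]=0x35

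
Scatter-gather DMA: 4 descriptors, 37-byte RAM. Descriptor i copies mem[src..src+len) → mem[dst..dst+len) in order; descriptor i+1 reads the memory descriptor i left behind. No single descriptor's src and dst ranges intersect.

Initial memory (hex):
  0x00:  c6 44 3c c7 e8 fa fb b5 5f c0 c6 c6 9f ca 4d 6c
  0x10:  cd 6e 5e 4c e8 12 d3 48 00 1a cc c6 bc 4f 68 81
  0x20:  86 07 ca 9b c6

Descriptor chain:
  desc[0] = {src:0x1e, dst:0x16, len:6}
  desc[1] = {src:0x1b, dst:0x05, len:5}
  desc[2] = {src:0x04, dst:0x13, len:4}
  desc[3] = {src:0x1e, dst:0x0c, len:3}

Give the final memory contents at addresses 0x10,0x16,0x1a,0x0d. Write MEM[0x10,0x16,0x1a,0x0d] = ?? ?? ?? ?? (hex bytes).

MEM[0x10,0x16,0x1a,0x0d] = cd 4f ca 81

[0] 0x1e->0x16 len=6 : 68 81 86 07 ca 9b
[1] 0x1b->0x05 len=5 : 9b bc 4f 68 81
[2] 0x04->0x13 len=4 : e8 9b bc 4f
[3] 0x1e->0x0c len=3 : 68 81 86
query mem[0x10]=0xcd, mem[0x16]=0x4f, mem[0x1a]=0xca, mem[0x0d]=0x81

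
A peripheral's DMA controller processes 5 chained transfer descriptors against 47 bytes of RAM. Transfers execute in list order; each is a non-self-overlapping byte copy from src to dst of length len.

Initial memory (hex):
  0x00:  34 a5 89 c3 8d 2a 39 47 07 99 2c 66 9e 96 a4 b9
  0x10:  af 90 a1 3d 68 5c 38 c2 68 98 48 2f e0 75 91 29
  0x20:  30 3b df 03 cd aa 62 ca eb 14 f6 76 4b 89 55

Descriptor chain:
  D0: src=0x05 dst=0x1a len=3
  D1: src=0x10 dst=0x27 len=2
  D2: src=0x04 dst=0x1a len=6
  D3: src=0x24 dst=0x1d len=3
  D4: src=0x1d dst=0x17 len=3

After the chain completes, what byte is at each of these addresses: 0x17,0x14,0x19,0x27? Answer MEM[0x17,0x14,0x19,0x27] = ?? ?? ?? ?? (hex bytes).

  after D0: wrote 3B at 0x1a = 2a3947
  after D1: wrote 2B at 0x27 = af90
  after D2: wrote 6B at 0x1a = 8d2a39470799
  after D3: wrote 3B at 0x1d = cdaa62
  after D4: wrote 3B at 0x17 = cdaa62
query mem[0x17]=0xcd, mem[0x14]=0x68, mem[0x19]=0x62, mem[0x27]=0xaf

MEM[0x17,0x14,0x19,0x27] = cd 68 62 af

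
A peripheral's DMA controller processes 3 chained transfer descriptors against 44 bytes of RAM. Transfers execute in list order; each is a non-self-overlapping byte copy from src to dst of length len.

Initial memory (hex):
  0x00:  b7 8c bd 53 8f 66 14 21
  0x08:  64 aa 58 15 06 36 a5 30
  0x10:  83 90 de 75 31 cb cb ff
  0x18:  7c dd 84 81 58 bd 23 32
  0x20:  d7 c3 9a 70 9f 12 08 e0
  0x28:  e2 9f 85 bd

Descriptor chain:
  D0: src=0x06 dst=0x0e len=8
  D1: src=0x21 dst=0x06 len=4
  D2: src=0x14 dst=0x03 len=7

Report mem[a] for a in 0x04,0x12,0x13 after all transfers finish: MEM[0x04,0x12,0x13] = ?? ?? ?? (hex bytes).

MEM[0x04,0x12,0x13] = 36 58 15

D0: mem[0x0e..0x15] <- [14 21 64 aa 58 15 06 36]
D1: mem[0x06..0x09] <- [c3 9a 70 9f]
D2: mem[0x03..0x09] <- [06 36 cb ff 7c dd 84]
query mem[0x04]=0x36, mem[0x12]=0x58, mem[0x13]=0x15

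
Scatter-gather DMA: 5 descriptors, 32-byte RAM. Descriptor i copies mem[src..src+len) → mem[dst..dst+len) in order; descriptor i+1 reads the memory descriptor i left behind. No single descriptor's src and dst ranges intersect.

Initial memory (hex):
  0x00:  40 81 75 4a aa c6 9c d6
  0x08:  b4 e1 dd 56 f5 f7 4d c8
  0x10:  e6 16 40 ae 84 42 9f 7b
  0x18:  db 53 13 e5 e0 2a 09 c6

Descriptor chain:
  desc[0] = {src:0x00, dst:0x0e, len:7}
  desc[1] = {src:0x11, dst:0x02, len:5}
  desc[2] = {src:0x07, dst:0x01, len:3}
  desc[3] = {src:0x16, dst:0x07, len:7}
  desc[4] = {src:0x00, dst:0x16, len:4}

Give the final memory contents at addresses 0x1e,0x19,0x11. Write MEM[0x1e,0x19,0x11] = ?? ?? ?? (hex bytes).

MEM[0x1e,0x19,0x11] = 09 e1 4a

#0 dst[0x0e+7] := {0x40,0x81,0x75,0x4a,0xaa,0xc6,0x9c}
#1 dst[0x02+5] := {0x4a,0xaa,0xc6,0x9c,0x42}
#2 dst[0x01+3] := {0xd6,0xb4,0xe1}
#3 dst[0x07+7] := {0x9f,0x7b,0xdb,0x53,0x13,0xe5,0xe0}
#4 dst[0x16+4] := {0x40,0xd6,0xb4,0xe1}
query mem[0x1e]=0x09, mem[0x19]=0xe1, mem[0x11]=0x4a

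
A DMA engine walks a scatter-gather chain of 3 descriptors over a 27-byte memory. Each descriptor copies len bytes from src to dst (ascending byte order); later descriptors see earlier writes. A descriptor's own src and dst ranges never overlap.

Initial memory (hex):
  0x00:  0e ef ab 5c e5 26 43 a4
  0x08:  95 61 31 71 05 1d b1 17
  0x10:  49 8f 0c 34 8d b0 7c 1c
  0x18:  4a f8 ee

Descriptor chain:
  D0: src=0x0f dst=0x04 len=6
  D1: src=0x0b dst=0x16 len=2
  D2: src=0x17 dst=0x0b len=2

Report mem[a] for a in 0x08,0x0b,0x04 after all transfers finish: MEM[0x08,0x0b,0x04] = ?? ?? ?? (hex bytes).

  after D0: wrote 6B at 0x04 = 17498f0c348d
  after D1: wrote 2B at 0x16 = 7105
  after D2: wrote 2B at 0x0b = 054a
query mem[0x08]=0x34, mem[0x0b]=0x05, mem[0x04]=0x17

MEM[0x08,0x0b,0x04] = 34 05 17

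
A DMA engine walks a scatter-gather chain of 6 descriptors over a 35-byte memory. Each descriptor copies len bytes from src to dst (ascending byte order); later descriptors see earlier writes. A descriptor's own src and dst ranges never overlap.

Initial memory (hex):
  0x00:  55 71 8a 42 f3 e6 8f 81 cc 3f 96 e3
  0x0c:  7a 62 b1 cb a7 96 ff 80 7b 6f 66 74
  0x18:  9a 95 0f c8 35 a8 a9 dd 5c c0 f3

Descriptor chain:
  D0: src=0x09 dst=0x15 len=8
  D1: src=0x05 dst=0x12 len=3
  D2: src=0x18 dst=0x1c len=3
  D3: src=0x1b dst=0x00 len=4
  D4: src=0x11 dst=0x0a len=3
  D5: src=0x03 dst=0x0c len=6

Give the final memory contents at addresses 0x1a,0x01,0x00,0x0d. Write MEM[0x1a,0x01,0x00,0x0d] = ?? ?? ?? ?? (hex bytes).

MEM[0x1a,0x01,0x00,0x0d] = b1 7a cb f3

#0 dst[0x15+8] := {0x3f,0x96,0xe3,0x7a,0x62,0xb1,0xcb,0xa7}
#1 dst[0x12+3] := {0xe6,0x8f,0x81}
#2 dst[0x1c+3] := {0x7a,0x62,0xb1}
#3 dst[0x00+4] := {0xcb,0x7a,0x62,0xb1}
#4 dst[0x0a+3] := {0x96,0xe6,0x8f}
#5 dst[0x0c+6] := {0xb1,0xf3,0xe6,0x8f,0x81,0xcc}
query mem[0x1a]=0xb1, mem[0x01]=0x7a, mem[0x00]=0xcb, mem[0x0d]=0xf3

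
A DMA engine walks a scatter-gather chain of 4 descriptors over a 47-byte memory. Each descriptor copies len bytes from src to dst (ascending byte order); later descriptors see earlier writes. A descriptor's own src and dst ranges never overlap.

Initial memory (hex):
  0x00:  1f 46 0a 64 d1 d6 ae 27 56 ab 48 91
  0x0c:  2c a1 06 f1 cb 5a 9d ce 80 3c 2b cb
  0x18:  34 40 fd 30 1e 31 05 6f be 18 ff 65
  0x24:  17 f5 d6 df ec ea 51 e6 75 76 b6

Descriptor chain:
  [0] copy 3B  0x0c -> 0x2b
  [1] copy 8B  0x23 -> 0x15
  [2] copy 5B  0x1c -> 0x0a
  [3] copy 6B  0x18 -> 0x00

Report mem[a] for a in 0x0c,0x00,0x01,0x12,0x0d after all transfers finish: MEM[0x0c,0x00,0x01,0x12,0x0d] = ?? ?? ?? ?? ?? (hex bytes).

  after D0: wrote 3B at 0x2b = 2ca106
  after D1: wrote 8B at 0x15 = 6517f5d6dfecea51
  after D2: wrote 5B at 0x0a = 5131056fbe
  after D3: wrote 6B at 0x00 = d6dfecea5131
query mem[0x0c]=0x05, mem[0x00]=0xd6, mem[0x01]=0xdf, mem[0x12]=0x9d, mem[0x0d]=0x6f

MEM[0x0c,0x00,0x01,0x12,0x0d] = 05 d6 df 9d 6f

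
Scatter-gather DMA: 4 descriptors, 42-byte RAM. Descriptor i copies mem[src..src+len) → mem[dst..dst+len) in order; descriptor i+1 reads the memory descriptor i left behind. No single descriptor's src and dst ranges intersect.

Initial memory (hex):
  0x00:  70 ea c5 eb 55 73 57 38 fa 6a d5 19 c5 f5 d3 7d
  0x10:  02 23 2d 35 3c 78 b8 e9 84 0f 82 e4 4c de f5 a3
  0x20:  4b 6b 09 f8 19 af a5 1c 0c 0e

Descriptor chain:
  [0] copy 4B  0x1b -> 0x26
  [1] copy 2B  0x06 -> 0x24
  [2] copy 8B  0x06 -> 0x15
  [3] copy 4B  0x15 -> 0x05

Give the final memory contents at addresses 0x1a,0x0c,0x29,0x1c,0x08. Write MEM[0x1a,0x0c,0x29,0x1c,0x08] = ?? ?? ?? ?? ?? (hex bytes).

#0 dst[0x26+4] := {0xe4,0x4c,0xde,0xf5}
#1 dst[0x24+2] := {0x57,0x38}
#2 dst[0x15+8] := {0x57,0x38,0xfa,0x6a,0xd5,0x19,0xc5,0xf5}
#3 dst[0x05+4] := {0x57,0x38,0xfa,0x6a}
query mem[0x1a]=0x19, mem[0x0c]=0xc5, mem[0x29]=0xf5, mem[0x1c]=0xf5, mem[0x08]=0x6a

MEM[0x1a,0x0c,0x29,0x1c,0x08] = 19 c5 f5 f5 6a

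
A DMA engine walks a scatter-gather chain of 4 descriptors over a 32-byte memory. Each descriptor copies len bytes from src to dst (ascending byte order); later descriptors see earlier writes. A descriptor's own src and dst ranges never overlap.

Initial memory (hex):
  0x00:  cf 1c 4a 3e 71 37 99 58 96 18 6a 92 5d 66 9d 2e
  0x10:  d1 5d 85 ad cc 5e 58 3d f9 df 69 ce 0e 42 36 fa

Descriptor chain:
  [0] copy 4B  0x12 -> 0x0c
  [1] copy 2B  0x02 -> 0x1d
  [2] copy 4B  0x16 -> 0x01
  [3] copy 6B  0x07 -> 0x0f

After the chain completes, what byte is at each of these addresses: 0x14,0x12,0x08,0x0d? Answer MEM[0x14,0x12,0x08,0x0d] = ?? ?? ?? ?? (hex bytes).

MEM[0x14,0x12,0x08,0x0d] = 85 6a 96 ad

  after D0: wrote 4B at 0x0c = 85adcc5e
  after D1: wrote 2B at 0x1d = 4a3e
  after D2: wrote 4B at 0x01 = 583df9df
  after D3: wrote 6B at 0x0f = 5896186a9285
query mem[0x14]=0x85, mem[0x12]=0x6a, mem[0x08]=0x96, mem[0x0d]=0xad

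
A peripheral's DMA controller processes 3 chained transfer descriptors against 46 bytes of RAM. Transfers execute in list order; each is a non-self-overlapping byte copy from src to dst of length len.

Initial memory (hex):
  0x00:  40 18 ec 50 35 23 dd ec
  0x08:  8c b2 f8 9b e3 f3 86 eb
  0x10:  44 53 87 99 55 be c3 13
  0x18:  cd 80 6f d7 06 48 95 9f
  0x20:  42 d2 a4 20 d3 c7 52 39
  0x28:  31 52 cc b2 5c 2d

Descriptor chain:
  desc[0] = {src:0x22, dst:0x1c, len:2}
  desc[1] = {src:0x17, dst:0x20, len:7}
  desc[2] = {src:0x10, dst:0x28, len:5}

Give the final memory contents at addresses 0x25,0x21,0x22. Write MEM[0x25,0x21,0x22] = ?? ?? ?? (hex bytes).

MEM[0x25,0x21,0x22] = a4 cd 80

[0] 0x22->0x1c len=2 : a4 20
[1] 0x17->0x20 len=7 : 13 cd 80 6f d7 a4 20
[2] 0x10->0x28 len=5 : 44 53 87 99 55
query mem[0x25]=0xa4, mem[0x21]=0xcd, mem[0x22]=0x80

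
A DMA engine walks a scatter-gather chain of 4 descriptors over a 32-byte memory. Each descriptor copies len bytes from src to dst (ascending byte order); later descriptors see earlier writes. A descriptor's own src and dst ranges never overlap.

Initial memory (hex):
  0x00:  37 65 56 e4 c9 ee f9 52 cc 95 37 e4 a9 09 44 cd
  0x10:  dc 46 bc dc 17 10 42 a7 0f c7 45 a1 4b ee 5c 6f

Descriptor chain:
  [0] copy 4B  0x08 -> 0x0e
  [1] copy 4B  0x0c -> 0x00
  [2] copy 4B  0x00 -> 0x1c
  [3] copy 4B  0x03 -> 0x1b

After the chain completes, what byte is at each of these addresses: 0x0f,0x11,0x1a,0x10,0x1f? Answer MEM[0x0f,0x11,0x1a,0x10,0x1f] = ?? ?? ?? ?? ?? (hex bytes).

  after D0: wrote 4B at 0x0e = cc9537e4
  after D1: wrote 4B at 0x00 = a909cc95
  after D2: wrote 4B at 0x1c = a909cc95
  after D3: wrote 4B at 0x1b = 95c9eef9
query mem[0x0f]=0x95, mem[0x11]=0xe4, mem[0x1a]=0x45, mem[0x10]=0x37, mem[0x1f]=0x95

MEM[0x0f,0x11,0x1a,0x10,0x1f] = 95 e4 45 37 95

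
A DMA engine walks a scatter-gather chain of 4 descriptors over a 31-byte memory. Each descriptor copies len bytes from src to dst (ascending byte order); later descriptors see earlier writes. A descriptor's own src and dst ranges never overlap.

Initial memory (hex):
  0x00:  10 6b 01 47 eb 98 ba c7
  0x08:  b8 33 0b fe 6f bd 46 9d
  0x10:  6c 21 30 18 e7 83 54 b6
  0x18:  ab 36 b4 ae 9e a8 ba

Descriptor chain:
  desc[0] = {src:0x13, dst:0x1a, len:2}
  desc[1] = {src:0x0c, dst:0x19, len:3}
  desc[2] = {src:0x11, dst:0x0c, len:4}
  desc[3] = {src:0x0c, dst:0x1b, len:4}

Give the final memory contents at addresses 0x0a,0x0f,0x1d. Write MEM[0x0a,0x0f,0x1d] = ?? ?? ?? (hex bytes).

MEM[0x0a,0x0f,0x1d] = 0b e7 18

[0] 0x13->0x1a len=2 : 18 e7
[1] 0x0c->0x19 len=3 : 6f bd 46
[2] 0x11->0x0c len=4 : 21 30 18 e7
[3] 0x0c->0x1b len=4 : 21 30 18 e7
query mem[0x0a]=0x0b, mem[0x0f]=0xe7, mem[0x1d]=0x18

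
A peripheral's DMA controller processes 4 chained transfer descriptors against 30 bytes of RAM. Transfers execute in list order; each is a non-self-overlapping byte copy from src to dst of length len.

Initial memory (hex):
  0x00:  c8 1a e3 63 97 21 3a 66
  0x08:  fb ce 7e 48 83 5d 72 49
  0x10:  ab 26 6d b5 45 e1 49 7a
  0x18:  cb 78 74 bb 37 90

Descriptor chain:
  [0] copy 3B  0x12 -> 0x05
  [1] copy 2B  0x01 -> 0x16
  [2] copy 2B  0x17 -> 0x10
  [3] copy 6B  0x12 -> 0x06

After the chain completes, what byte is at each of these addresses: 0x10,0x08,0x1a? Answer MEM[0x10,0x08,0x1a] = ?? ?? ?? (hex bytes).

MEM[0x10,0x08,0x1a] = e3 45 74

  after D0: wrote 3B at 0x05 = 6db545
  after D1: wrote 2B at 0x16 = 1ae3
  after D2: wrote 2B at 0x10 = e3cb
  after D3: wrote 6B at 0x06 = 6db545e11ae3
query mem[0x10]=0xe3, mem[0x08]=0x45, mem[0x1a]=0x74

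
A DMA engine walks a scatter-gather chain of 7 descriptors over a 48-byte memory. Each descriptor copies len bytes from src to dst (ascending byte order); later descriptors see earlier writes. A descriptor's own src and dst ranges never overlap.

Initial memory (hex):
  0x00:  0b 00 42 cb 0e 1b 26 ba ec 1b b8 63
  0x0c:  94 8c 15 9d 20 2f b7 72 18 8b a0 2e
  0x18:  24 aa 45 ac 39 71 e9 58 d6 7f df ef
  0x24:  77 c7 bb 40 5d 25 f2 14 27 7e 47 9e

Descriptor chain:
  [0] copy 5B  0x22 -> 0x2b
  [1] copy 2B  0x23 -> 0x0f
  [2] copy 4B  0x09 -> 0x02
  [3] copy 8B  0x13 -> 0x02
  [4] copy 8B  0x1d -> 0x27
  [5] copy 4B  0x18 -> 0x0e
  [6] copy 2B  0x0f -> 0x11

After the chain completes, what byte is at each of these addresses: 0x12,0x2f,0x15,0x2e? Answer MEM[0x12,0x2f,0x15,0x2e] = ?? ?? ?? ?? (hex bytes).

MEM[0x12,0x2f,0x15,0x2e] = 45 bb 8b 77

  after D0: wrote 5B at 0x2b = dfef77c7bb
  after D1: wrote 2B at 0x0f = ef77
  after D2: wrote 4B at 0x02 = 1bb86394
  after D3: wrote 8B at 0x02 = 72188ba02e24aa45
  after D4: wrote 8B at 0x27 = 71e958d67fdfef77
  after D5: wrote 4B at 0x0e = 24aa45ac
  after D6: wrote 2B at 0x11 = aa45
query mem[0x12]=0x45, mem[0x2f]=0xbb, mem[0x15]=0x8b, mem[0x2e]=0x77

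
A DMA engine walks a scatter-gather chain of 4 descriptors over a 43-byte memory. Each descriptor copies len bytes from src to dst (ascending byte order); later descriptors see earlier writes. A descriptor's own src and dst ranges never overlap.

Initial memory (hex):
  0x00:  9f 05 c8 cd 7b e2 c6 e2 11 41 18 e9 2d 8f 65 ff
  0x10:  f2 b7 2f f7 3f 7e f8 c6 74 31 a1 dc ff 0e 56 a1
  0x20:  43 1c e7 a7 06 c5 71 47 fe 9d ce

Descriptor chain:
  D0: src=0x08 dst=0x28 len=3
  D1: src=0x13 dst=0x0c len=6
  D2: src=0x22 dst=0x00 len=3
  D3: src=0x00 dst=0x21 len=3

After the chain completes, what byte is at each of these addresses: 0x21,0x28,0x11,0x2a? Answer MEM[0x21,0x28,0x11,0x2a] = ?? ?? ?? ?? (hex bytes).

MEM[0x21,0x28,0x11,0x2a] = e7 11 74 18

#0 dst[0x28+3] := {0x11,0x41,0x18}
#1 dst[0x0c+6] := {0xf7,0x3f,0x7e,0xf8,0xc6,0x74}
#2 dst[0x00+3] := {0xe7,0xa7,0x06}
#3 dst[0x21+3] := {0xe7,0xa7,0x06}
query mem[0x21]=0xe7, mem[0x28]=0x11, mem[0x11]=0x74, mem[0x2a]=0x18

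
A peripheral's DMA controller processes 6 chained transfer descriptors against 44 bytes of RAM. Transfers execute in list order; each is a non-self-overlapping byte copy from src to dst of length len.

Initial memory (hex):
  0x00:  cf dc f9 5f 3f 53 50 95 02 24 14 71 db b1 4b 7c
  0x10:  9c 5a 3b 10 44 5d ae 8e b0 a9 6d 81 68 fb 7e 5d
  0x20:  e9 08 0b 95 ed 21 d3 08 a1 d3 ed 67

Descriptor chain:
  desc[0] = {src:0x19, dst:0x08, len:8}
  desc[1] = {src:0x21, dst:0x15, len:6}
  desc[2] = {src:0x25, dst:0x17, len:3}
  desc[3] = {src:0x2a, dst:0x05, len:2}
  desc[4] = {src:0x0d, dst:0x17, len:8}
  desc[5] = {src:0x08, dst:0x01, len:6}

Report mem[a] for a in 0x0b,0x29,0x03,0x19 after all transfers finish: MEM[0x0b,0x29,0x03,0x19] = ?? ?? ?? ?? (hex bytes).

MEM[0x0b,0x29,0x03,0x19] = 68 d3 81 e9

  after D0: wrote 8B at 0x08 = a96d8168fb7e5de9
  after D1: wrote 6B at 0x15 = 080b95ed21d3
  after D2: wrote 3B at 0x17 = 21d308
  after D3: wrote 2B at 0x05 = ed67
  after D4: wrote 8B at 0x17 = 7e5de99c5a3b1044
  after D5: wrote 6B at 0x01 = a96d8168fb7e
query mem[0x0b]=0x68, mem[0x29]=0xd3, mem[0x03]=0x81, mem[0x19]=0xe9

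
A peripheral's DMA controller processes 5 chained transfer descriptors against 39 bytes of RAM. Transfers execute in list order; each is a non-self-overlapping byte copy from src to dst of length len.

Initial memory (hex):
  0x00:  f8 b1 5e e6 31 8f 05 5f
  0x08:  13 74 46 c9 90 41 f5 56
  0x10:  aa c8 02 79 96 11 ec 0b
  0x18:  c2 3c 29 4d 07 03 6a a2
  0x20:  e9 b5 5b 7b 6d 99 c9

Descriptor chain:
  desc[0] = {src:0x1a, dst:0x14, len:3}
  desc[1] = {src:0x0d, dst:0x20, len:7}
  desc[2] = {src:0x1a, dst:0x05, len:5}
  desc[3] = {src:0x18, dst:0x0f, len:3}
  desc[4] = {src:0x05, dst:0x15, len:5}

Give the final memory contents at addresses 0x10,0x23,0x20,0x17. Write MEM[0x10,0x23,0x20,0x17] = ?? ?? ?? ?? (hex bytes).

[0] 0x1a->0x14 len=3 : 29 4d 07
[1] 0x0d->0x20 len=7 : 41 f5 56 aa c8 02 79
[2] 0x1a->0x05 len=5 : 29 4d 07 03 6a
[3] 0x18->0x0f len=3 : c2 3c 29
[4] 0x05->0x15 len=5 : 29 4d 07 03 6a
query mem[0x10]=0x3c, mem[0x23]=0xaa, mem[0x20]=0x41, mem[0x17]=0x07

MEM[0x10,0x23,0x20,0x17] = 3c aa 41 07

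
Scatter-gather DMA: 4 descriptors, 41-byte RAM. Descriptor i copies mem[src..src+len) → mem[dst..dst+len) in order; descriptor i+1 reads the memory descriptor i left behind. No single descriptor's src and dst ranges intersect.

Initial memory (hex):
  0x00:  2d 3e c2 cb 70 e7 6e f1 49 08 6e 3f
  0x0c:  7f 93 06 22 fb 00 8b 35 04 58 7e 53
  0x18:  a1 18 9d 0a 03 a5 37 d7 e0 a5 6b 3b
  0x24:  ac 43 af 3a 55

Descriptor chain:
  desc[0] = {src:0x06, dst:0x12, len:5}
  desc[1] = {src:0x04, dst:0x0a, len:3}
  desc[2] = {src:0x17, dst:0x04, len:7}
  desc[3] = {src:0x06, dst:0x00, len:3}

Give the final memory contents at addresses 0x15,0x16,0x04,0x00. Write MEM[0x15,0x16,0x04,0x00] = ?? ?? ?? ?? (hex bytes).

[0] 0x06->0x12 len=5 : 6e f1 49 08 6e
[1] 0x04->0x0a len=3 : 70 e7 6e
[2] 0x17->0x04 len=7 : 53 a1 18 9d 0a 03 a5
[3] 0x06->0x00 len=3 : 18 9d 0a
query mem[0x15]=0x08, mem[0x16]=0x6e, mem[0x04]=0x53, mem[0x00]=0x18

MEM[0x15,0x16,0x04,0x00] = 08 6e 53 18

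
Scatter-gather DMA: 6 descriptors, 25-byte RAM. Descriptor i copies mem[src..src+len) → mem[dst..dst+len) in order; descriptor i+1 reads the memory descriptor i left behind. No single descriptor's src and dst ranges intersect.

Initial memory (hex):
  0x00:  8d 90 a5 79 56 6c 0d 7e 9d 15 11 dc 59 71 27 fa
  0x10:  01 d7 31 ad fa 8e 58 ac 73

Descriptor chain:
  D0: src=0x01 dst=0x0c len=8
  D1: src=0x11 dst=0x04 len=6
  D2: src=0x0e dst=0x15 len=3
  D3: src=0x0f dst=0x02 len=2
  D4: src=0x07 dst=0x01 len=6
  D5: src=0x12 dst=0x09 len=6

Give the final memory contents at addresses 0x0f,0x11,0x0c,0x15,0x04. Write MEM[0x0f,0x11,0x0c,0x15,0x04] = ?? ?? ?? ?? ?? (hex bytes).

MEM[0x0f,0x11,0x0c,0x15,0x04] = 56 0d 79 79 11

  after D0: wrote 8B at 0x0c = 90a579566c0d7e9d
  after D1: wrote 6B at 0x04 = 0d7e9dfa8e58
  after D2: wrote 3B at 0x15 = 79566c
  after D3: wrote 2B at 0x02 = 566c
  after D4: wrote 6B at 0x01 = fa8e5811dc90
  after D5: wrote 6B at 0x09 = 7e9dfa79566c
query mem[0x0f]=0x56, mem[0x11]=0x0d, mem[0x0c]=0x79, mem[0x15]=0x79, mem[0x04]=0x11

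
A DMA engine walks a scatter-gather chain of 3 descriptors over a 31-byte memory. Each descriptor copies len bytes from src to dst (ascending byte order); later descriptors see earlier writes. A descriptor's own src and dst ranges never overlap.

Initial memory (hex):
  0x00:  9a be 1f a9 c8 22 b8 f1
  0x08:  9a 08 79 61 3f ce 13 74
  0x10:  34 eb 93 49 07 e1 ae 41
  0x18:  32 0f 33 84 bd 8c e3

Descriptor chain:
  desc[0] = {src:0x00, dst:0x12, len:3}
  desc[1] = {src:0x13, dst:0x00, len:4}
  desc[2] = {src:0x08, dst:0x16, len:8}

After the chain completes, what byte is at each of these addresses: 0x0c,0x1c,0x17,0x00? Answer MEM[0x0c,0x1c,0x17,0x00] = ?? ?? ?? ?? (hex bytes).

MEM[0x0c,0x1c,0x17,0x00] = 3f 13 08 be

[0] 0x00->0x12 len=3 : 9a be 1f
[1] 0x13->0x00 len=4 : be 1f e1 ae
[2] 0x08->0x16 len=8 : 9a 08 79 61 3f ce 13 74
query mem[0x0c]=0x3f, mem[0x1c]=0x13, mem[0x17]=0x08, mem[0x00]=0xbe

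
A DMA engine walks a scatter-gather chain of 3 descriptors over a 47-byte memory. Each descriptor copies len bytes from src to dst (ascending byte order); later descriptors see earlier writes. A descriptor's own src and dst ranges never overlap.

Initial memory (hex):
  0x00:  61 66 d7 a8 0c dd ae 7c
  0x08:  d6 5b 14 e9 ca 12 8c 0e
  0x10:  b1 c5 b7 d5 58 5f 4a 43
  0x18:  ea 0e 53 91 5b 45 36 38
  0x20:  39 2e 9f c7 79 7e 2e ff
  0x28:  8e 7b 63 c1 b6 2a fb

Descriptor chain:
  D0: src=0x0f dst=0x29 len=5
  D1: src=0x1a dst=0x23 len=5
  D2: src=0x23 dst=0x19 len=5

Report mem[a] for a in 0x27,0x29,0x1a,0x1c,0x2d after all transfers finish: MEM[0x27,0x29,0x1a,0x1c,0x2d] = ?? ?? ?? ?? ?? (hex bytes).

MEM[0x27,0x29,0x1a,0x1c,0x2d] = 36 0e 91 45 d5

  after D0: wrote 5B at 0x29 = 0eb1c5b7d5
  after D1: wrote 5B at 0x23 = 53915b4536
  after D2: wrote 5B at 0x19 = 53915b4536
query mem[0x27]=0x36, mem[0x29]=0x0e, mem[0x1a]=0x91, mem[0x1c]=0x45, mem[0x2d]=0xd5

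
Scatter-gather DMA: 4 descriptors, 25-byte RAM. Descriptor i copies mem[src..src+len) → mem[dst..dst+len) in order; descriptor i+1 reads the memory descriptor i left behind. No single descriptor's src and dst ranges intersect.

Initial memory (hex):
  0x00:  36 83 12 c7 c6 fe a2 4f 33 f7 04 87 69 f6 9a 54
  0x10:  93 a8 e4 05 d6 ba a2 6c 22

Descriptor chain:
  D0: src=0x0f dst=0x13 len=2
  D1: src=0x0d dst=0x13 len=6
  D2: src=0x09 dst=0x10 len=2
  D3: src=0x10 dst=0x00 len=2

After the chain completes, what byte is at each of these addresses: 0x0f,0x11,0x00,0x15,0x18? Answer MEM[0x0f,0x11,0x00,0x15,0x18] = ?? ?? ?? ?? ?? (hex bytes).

MEM[0x0f,0x11,0x00,0x15,0x18] = 54 04 f7 54 e4

#0 dst[0x13+2] := {0x54,0x93}
#1 dst[0x13+6] := {0xf6,0x9a,0x54,0x93,0xa8,0xe4}
#2 dst[0x10+2] := {0xf7,0x04}
#3 dst[0x00+2] := {0xf7,0x04}
query mem[0x0f]=0x54, mem[0x11]=0x04, mem[0x00]=0xf7, mem[0x15]=0x54, mem[0x18]=0xe4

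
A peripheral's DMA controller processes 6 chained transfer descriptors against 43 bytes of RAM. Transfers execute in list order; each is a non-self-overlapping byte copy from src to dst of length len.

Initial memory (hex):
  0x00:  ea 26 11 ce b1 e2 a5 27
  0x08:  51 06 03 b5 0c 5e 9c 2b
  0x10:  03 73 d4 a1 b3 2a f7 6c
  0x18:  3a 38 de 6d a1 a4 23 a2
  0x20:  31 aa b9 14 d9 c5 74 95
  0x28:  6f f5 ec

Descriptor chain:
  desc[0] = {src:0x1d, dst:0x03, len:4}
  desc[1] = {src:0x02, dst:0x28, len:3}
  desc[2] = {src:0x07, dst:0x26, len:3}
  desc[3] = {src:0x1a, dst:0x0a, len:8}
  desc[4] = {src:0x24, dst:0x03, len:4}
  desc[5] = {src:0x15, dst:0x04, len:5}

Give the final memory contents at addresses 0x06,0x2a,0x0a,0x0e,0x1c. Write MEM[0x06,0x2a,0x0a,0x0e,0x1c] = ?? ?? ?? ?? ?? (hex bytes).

MEM[0x06,0x2a,0x0a,0x0e,0x1c] = 6c 23 de 23 a1

D0: mem[0x03..0x06] <- [a4 23 a2 31]
D1: mem[0x28..0x2a] <- [11 a4 23]
D2: mem[0x26..0x28] <- [27 51 06]
D3: mem[0x0a..0x11] <- [de 6d a1 a4 23 a2 31 aa]
D4: mem[0x03..0x06] <- [d9 c5 27 51]
D5: mem[0x04..0x08] <- [2a f7 6c 3a 38]
query mem[0x06]=0x6c, mem[0x2a]=0x23, mem[0x0a]=0xde, mem[0x0e]=0x23, mem[0x1c]=0xa1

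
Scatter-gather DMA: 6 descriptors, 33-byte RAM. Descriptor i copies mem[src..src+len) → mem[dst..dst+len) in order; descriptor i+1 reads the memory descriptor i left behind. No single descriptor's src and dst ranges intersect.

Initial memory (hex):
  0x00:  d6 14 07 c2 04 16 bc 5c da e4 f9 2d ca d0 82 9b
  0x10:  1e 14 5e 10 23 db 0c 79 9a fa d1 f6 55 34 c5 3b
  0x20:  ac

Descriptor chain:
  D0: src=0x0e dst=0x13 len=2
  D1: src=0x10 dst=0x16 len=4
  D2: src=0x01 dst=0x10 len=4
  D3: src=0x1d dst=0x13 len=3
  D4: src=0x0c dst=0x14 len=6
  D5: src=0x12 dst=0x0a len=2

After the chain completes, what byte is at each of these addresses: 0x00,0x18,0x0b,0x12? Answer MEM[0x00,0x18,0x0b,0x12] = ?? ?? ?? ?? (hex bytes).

MEM[0x00,0x18,0x0b,0x12] = d6 14 34 c2

  after D0: wrote 2B at 0x13 = 829b
  after D1: wrote 4B at 0x16 = 1e145e82
  after D2: wrote 4B at 0x10 = 1407c204
  after D3: wrote 3B at 0x13 = 34c53b
  after D4: wrote 6B at 0x14 = cad0829b1407
  after D5: wrote 2B at 0x0a = c234
query mem[0x00]=0xd6, mem[0x18]=0x14, mem[0x0b]=0x34, mem[0x12]=0xc2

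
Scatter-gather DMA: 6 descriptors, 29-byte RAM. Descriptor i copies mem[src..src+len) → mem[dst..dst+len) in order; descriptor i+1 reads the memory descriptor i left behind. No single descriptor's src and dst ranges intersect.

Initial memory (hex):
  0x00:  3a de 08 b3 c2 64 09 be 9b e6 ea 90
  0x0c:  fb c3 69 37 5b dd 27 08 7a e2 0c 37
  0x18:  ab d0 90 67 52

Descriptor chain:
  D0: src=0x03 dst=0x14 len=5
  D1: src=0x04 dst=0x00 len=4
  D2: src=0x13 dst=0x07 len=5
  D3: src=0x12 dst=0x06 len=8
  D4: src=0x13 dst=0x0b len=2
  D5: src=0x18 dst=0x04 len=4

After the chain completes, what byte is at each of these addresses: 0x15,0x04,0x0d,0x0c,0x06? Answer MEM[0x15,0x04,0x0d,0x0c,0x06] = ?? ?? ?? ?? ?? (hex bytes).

MEM[0x15,0x04,0x0d,0x0c,0x06] = c2 be d0 b3 90

  after D0: wrote 5B at 0x14 = b3c26409be
  after D1: wrote 4B at 0x00 = c26409be
  after D2: wrote 5B at 0x07 = 08b3c26409
  after D3: wrote 8B at 0x06 = 2708b3c26409bed0
  after D4: wrote 2B at 0x0b = 08b3
  after D5: wrote 4B at 0x04 = bed09067
query mem[0x15]=0xc2, mem[0x04]=0xbe, mem[0x0d]=0xd0, mem[0x0c]=0xb3, mem[0x06]=0x90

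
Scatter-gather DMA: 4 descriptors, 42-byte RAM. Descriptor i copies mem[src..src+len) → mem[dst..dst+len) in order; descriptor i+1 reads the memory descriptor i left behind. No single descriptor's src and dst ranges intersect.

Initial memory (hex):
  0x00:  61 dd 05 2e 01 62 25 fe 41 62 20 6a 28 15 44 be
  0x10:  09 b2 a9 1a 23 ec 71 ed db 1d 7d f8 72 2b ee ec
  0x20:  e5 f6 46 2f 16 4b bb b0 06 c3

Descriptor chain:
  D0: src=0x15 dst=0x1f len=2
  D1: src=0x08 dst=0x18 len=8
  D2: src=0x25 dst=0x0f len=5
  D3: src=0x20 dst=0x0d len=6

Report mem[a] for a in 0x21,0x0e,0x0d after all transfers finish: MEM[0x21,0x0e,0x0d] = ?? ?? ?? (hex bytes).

[0] 0x15->0x1f len=2 : ec 71
[1] 0x08->0x18 len=8 : 41 62 20 6a 28 15 44 be
[2] 0x25->0x0f len=5 : 4b bb b0 06 c3
[3] 0x20->0x0d len=6 : 71 f6 46 2f 16 4b
query mem[0x21]=0xf6, mem[0x0e]=0xf6, mem[0x0d]=0x71

MEM[0x21,0x0e,0x0d] = f6 f6 71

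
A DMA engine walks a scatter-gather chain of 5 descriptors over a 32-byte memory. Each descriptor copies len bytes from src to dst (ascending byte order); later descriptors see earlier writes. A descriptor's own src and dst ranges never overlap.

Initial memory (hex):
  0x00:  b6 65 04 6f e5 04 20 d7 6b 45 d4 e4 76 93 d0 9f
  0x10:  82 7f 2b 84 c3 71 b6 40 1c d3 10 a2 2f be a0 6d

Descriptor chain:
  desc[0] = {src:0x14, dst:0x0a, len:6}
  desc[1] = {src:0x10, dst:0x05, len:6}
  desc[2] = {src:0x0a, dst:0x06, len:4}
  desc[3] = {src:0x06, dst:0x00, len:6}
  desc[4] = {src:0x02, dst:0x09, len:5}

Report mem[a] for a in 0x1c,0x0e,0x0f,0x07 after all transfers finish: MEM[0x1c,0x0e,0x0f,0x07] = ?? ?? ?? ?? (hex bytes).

MEM[0x1c,0x0e,0x0f,0x07] = 2f 1c d3 71

D0: mem[0x0a..0x0f] <- [c3 71 b6 40 1c d3]
D1: mem[0x05..0x0a] <- [82 7f 2b 84 c3 71]
D2: mem[0x06..0x09] <- [71 71 b6 40]
D3: mem[0x00..0x05] <- [71 71 b6 40 71 71]
D4: mem[0x09..0x0d] <- [b6 40 71 71 71]
query mem[0x1c]=0x2f, mem[0x0e]=0x1c, mem[0x0f]=0xd3, mem[0x07]=0x71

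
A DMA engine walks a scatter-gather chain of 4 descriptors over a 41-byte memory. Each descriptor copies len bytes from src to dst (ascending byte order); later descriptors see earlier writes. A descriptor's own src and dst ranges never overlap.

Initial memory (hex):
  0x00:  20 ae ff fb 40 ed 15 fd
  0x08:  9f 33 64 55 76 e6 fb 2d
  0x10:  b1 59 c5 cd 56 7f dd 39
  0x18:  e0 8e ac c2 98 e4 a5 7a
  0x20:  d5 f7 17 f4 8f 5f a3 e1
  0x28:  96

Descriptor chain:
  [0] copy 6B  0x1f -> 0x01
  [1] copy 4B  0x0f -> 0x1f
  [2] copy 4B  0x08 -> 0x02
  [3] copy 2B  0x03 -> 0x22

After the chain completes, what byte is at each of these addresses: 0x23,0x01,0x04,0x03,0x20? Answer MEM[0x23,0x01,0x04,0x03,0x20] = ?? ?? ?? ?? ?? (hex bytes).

MEM[0x23,0x01,0x04,0x03,0x20] = 64 7a 64 33 b1

D0: mem[0x01..0x06] <- [7a d5 f7 17 f4 8f]
D1: mem[0x1f..0x22] <- [2d b1 59 c5]
D2: mem[0x02..0x05] <- [9f 33 64 55]
D3: mem[0x22..0x23] <- [33 64]
query mem[0x23]=0x64, mem[0x01]=0x7a, mem[0x04]=0x64, mem[0x03]=0x33, mem[0x20]=0xb1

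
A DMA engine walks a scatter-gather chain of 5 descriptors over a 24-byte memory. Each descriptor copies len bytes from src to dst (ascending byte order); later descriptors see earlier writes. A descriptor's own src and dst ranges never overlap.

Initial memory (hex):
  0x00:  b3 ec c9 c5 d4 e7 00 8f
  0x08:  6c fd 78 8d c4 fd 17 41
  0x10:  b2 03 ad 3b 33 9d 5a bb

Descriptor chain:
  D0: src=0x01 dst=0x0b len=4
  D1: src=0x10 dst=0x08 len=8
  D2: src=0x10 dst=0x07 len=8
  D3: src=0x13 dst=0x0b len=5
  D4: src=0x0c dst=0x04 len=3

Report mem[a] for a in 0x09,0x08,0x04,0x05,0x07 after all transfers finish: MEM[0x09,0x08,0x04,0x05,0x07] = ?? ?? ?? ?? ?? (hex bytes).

MEM[0x09,0x08,0x04,0x05,0x07] = ad 03 33 9d b2

[0] 0x01->0x0b len=4 : ec c9 c5 d4
[1] 0x10->0x08 len=8 : b2 03 ad 3b 33 9d 5a bb
[2] 0x10->0x07 len=8 : b2 03 ad 3b 33 9d 5a bb
[3] 0x13->0x0b len=5 : 3b 33 9d 5a bb
[4] 0x0c->0x04 len=3 : 33 9d 5a
query mem[0x09]=0xad, mem[0x08]=0x03, mem[0x04]=0x33, mem[0x05]=0x9d, mem[0x07]=0xb2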